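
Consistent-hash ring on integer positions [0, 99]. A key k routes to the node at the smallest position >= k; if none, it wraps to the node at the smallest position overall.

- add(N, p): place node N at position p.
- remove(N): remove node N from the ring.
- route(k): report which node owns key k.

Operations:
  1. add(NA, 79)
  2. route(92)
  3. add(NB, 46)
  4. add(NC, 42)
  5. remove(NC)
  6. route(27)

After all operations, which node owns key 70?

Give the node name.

Op 1: add NA@79 -> ring=[79:NA]
Op 2: route key 92: none >= 92, wrap to smallest pos 79 -> NA
Op 3: add NB@46 -> ring=[46:NB,79:NA]
Op 4: add NC@42 -> ring=[42:NC,46:NB,79:NA]
Op 5: remove NC -> ring=[46:NB,79:NA]
Op 6: route key 27: smallest pos >= 27 is 46 -> NB
Final route key 70: smallest pos >= 70 is 79 -> NA

Answer: NA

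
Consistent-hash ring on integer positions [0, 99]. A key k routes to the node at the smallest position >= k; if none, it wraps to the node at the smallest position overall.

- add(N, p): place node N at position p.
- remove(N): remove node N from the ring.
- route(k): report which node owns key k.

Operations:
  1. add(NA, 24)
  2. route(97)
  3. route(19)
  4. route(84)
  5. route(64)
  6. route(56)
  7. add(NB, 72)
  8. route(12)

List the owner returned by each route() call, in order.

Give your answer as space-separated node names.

Answer: NA NA NA NA NA NA

Derivation:
Op 1: add NA@24 -> ring=[24:NA]
Op 2: route key 97: none >= 97, wrap to smallest pos 24 -> NA
Op 3: route key 19: smallest pos >= 19 is 24 -> NA
Op 4: route key 84: none >= 84, wrap to smallest pos 24 -> NA
Op 5: route key 64: none >= 64, wrap to smallest pos 24 -> NA
Op 6: route key 56: none >= 56, wrap to smallest pos 24 -> NA
Op 7: add NB@72 -> ring=[24:NA,72:NB]
Op 8: route key 12: smallest pos >= 12 is 24 -> NA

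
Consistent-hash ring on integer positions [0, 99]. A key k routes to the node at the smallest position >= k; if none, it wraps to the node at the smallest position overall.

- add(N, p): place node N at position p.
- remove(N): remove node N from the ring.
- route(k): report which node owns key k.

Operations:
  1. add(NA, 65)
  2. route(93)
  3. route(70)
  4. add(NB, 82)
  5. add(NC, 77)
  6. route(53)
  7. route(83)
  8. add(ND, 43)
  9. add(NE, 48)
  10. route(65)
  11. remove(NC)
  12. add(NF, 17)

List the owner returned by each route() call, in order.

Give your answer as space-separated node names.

Op 1: add NA@65 -> ring=[65:NA]
Op 2: route key 93: none >= 93, wrap to smallest pos 65 -> NA
Op 3: route key 70: none >= 70, wrap to smallest pos 65 -> NA
Op 4: add NB@82 -> ring=[65:NA,82:NB]
Op 5: add NC@77 -> ring=[65:NA,77:NC,82:NB]
Op 6: route key 53: smallest pos >= 53 is 65 -> NA
Op 7: route key 83: none >= 83, wrap to smallest pos 65 -> NA
Op 8: add ND@43 -> ring=[43:ND,65:NA,77:NC,82:NB]
Op 9: add NE@48 -> ring=[43:ND,48:NE,65:NA,77:NC,82:NB]
Op 10: route key 65: smallest pos >= 65 is 65 -> NA
Op 11: remove NC -> ring=[43:ND,48:NE,65:NA,82:NB]
Op 12: add NF@17 -> ring=[17:NF,43:ND,48:NE,65:NA,82:NB]

Answer: NA NA NA NA NA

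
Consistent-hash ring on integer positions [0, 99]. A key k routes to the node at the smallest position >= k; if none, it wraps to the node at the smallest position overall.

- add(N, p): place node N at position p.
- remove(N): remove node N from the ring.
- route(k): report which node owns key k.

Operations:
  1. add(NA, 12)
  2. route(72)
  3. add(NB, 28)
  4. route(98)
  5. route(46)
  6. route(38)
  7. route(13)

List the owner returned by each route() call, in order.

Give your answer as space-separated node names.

Op 1: add NA@12 -> ring=[12:NA]
Op 2: route key 72: none >= 72, wrap to smallest pos 12 -> NA
Op 3: add NB@28 -> ring=[12:NA,28:NB]
Op 4: route key 98: none >= 98, wrap to smallest pos 12 -> NA
Op 5: route key 46: none >= 46, wrap to smallest pos 12 -> NA
Op 6: route key 38: none >= 38, wrap to smallest pos 12 -> NA
Op 7: route key 13: smallest pos >= 13 is 28 -> NB

Answer: NA NA NA NA NB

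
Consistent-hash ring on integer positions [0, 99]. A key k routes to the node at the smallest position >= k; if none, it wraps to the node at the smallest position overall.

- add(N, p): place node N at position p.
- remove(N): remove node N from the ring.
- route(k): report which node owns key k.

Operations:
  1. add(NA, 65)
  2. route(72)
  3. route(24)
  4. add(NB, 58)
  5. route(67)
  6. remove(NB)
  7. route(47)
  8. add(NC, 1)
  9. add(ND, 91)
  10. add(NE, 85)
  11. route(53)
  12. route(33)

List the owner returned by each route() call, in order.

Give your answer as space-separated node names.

Op 1: add NA@65 -> ring=[65:NA]
Op 2: route key 72: none >= 72, wrap to smallest pos 65 -> NA
Op 3: route key 24: smallest pos >= 24 is 65 -> NA
Op 4: add NB@58 -> ring=[58:NB,65:NA]
Op 5: route key 67: none >= 67, wrap to smallest pos 58 -> NB
Op 6: remove NB -> ring=[65:NA]
Op 7: route key 47: smallest pos >= 47 is 65 -> NA
Op 8: add NC@1 -> ring=[1:NC,65:NA]
Op 9: add ND@91 -> ring=[1:NC,65:NA,91:ND]
Op 10: add NE@85 -> ring=[1:NC,65:NA,85:NE,91:ND]
Op 11: route key 53: smallest pos >= 53 is 65 -> NA
Op 12: route key 33: smallest pos >= 33 is 65 -> NA

Answer: NA NA NB NA NA NA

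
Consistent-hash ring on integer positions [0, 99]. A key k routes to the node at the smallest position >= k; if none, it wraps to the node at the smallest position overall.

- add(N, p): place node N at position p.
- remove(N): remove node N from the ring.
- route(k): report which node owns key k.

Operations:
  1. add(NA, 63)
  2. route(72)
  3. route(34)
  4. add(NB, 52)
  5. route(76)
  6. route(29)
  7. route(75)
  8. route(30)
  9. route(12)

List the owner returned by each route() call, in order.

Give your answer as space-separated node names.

Answer: NA NA NB NB NB NB NB

Derivation:
Op 1: add NA@63 -> ring=[63:NA]
Op 2: route key 72: none >= 72, wrap to smallest pos 63 -> NA
Op 3: route key 34: smallest pos >= 34 is 63 -> NA
Op 4: add NB@52 -> ring=[52:NB,63:NA]
Op 5: route key 76: none >= 76, wrap to smallest pos 52 -> NB
Op 6: route key 29: smallest pos >= 29 is 52 -> NB
Op 7: route key 75: none >= 75, wrap to smallest pos 52 -> NB
Op 8: route key 30: smallest pos >= 30 is 52 -> NB
Op 9: route key 12: smallest pos >= 12 is 52 -> NB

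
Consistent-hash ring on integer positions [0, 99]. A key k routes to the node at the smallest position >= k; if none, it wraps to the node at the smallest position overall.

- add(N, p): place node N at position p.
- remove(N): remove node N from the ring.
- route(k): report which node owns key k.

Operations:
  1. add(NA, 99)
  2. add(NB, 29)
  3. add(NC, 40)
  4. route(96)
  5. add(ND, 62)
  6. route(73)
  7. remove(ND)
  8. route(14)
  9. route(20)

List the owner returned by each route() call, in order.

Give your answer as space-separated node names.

Answer: NA NA NB NB

Derivation:
Op 1: add NA@99 -> ring=[99:NA]
Op 2: add NB@29 -> ring=[29:NB,99:NA]
Op 3: add NC@40 -> ring=[29:NB,40:NC,99:NA]
Op 4: route key 96: smallest pos >= 96 is 99 -> NA
Op 5: add ND@62 -> ring=[29:NB,40:NC,62:ND,99:NA]
Op 6: route key 73: smallest pos >= 73 is 99 -> NA
Op 7: remove ND -> ring=[29:NB,40:NC,99:NA]
Op 8: route key 14: smallest pos >= 14 is 29 -> NB
Op 9: route key 20: smallest pos >= 20 is 29 -> NB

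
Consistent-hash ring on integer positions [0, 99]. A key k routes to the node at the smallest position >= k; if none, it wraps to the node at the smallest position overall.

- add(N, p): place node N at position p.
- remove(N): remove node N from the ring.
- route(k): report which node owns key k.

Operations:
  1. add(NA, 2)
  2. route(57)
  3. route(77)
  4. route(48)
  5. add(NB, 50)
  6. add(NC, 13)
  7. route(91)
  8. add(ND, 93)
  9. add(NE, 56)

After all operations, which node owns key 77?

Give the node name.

Answer: ND

Derivation:
Op 1: add NA@2 -> ring=[2:NA]
Op 2: route key 57: none >= 57, wrap to smallest pos 2 -> NA
Op 3: route key 77: none >= 77, wrap to smallest pos 2 -> NA
Op 4: route key 48: none >= 48, wrap to smallest pos 2 -> NA
Op 5: add NB@50 -> ring=[2:NA,50:NB]
Op 6: add NC@13 -> ring=[2:NA,13:NC,50:NB]
Op 7: route key 91: none >= 91, wrap to smallest pos 2 -> NA
Op 8: add ND@93 -> ring=[2:NA,13:NC,50:NB,93:ND]
Op 9: add NE@56 -> ring=[2:NA,13:NC,50:NB,56:NE,93:ND]
Final route key 77: smallest pos >= 77 is 93 -> ND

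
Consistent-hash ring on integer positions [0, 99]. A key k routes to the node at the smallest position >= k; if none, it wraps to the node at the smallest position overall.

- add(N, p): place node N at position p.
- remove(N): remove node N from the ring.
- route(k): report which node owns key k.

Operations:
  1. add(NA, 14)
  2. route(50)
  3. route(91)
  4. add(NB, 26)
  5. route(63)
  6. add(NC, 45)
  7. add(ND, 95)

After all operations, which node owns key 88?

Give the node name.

Answer: ND

Derivation:
Op 1: add NA@14 -> ring=[14:NA]
Op 2: route key 50: none >= 50, wrap to smallest pos 14 -> NA
Op 3: route key 91: none >= 91, wrap to smallest pos 14 -> NA
Op 4: add NB@26 -> ring=[14:NA,26:NB]
Op 5: route key 63: none >= 63, wrap to smallest pos 14 -> NA
Op 6: add NC@45 -> ring=[14:NA,26:NB,45:NC]
Op 7: add ND@95 -> ring=[14:NA,26:NB,45:NC,95:ND]
Final route key 88: smallest pos >= 88 is 95 -> ND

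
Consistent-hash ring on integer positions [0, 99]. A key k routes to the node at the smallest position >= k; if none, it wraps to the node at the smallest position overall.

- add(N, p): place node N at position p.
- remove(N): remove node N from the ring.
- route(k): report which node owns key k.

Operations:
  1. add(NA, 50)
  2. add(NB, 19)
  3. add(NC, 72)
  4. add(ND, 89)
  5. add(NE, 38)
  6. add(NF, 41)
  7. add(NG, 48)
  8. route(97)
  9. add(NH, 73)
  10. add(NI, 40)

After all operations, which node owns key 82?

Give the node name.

Op 1: add NA@50 -> ring=[50:NA]
Op 2: add NB@19 -> ring=[19:NB,50:NA]
Op 3: add NC@72 -> ring=[19:NB,50:NA,72:NC]
Op 4: add ND@89 -> ring=[19:NB,50:NA,72:NC,89:ND]
Op 5: add NE@38 -> ring=[19:NB,38:NE,50:NA,72:NC,89:ND]
Op 6: add NF@41 -> ring=[19:NB,38:NE,41:NF,50:NA,72:NC,89:ND]
Op 7: add NG@48 -> ring=[19:NB,38:NE,41:NF,48:NG,50:NA,72:NC,89:ND]
Op 8: route key 97: none >= 97, wrap to smallest pos 19 -> NB
Op 9: add NH@73 -> ring=[19:NB,38:NE,41:NF,48:NG,50:NA,72:NC,73:NH,89:ND]
Op 10: add NI@40 -> ring=[19:NB,38:NE,40:NI,41:NF,48:NG,50:NA,72:NC,73:NH,89:ND]
Final route key 82: smallest pos >= 82 is 89 -> ND

Answer: ND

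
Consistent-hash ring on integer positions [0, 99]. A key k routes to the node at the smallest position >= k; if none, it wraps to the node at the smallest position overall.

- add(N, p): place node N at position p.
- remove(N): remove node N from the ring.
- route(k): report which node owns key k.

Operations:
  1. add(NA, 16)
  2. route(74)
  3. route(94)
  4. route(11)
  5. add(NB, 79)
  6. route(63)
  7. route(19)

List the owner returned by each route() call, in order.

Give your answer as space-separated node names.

Op 1: add NA@16 -> ring=[16:NA]
Op 2: route key 74: none >= 74, wrap to smallest pos 16 -> NA
Op 3: route key 94: none >= 94, wrap to smallest pos 16 -> NA
Op 4: route key 11: smallest pos >= 11 is 16 -> NA
Op 5: add NB@79 -> ring=[16:NA,79:NB]
Op 6: route key 63: smallest pos >= 63 is 79 -> NB
Op 7: route key 19: smallest pos >= 19 is 79 -> NB

Answer: NA NA NA NB NB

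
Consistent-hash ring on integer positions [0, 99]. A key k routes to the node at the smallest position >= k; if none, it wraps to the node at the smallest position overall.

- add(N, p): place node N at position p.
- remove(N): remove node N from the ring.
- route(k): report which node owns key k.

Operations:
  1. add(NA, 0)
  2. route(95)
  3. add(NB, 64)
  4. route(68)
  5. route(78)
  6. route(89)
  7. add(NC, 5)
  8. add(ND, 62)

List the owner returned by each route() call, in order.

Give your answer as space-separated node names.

Answer: NA NA NA NA

Derivation:
Op 1: add NA@0 -> ring=[0:NA]
Op 2: route key 95: none >= 95, wrap to smallest pos 0 -> NA
Op 3: add NB@64 -> ring=[0:NA,64:NB]
Op 4: route key 68: none >= 68, wrap to smallest pos 0 -> NA
Op 5: route key 78: none >= 78, wrap to smallest pos 0 -> NA
Op 6: route key 89: none >= 89, wrap to smallest pos 0 -> NA
Op 7: add NC@5 -> ring=[0:NA,5:NC,64:NB]
Op 8: add ND@62 -> ring=[0:NA,5:NC,62:ND,64:NB]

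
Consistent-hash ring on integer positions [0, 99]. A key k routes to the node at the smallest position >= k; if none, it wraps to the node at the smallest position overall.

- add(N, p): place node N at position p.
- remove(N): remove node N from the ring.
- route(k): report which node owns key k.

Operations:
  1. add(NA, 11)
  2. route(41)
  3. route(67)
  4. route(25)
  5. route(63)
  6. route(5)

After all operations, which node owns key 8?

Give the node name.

Answer: NA

Derivation:
Op 1: add NA@11 -> ring=[11:NA]
Op 2: route key 41: none >= 41, wrap to smallest pos 11 -> NA
Op 3: route key 67: none >= 67, wrap to smallest pos 11 -> NA
Op 4: route key 25: none >= 25, wrap to smallest pos 11 -> NA
Op 5: route key 63: none >= 63, wrap to smallest pos 11 -> NA
Op 6: route key 5: smallest pos >= 5 is 11 -> NA
Final route key 8: smallest pos >= 8 is 11 -> NA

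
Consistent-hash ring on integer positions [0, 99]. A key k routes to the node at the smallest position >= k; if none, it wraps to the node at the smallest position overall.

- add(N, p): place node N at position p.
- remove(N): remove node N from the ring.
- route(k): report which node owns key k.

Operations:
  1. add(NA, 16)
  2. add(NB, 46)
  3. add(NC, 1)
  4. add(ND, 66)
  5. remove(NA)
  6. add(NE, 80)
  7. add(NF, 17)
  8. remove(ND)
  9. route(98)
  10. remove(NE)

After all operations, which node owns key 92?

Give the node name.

Answer: NC

Derivation:
Op 1: add NA@16 -> ring=[16:NA]
Op 2: add NB@46 -> ring=[16:NA,46:NB]
Op 3: add NC@1 -> ring=[1:NC,16:NA,46:NB]
Op 4: add ND@66 -> ring=[1:NC,16:NA,46:NB,66:ND]
Op 5: remove NA -> ring=[1:NC,46:NB,66:ND]
Op 6: add NE@80 -> ring=[1:NC,46:NB,66:ND,80:NE]
Op 7: add NF@17 -> ring=[1:NC,17:NF,46:NB,66:ND,80:NE]
Op 8: remove ND -> ring=[1:NC,17:NF,46:NB,80:NE]
Op 9: route key 98: none >= 98, wrap to smallest pos 1 -> NC
Op 10: remove NE -> ring=[1:NC,17:NF,46:NB]
Final route key 92: none >= 92, wrap to smallest pos 1 -> NC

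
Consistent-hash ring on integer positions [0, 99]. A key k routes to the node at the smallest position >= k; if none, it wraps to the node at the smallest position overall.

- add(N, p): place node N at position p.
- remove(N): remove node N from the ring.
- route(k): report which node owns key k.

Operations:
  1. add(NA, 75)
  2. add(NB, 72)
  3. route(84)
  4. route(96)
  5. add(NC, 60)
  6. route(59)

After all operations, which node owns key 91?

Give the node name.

Answer: NC

Derivation:
Op 1: add NA@75 -> ring=[75:NA]
Op 2: add NB@72 -> ring=[72:NB,75:NA]
Op 3: route key 84: none >= 84, wrap to smallest pos 72 -> NB
Op 4: route key 96: none >= 96, wrap to smallest pos 72 -> NB
Op 5: add NC@60 -> ring=[60:NC,72:NB,75:NA]
Op 6: route key 59: smallest pos >= 59 is 60 -> NC
Final route key 91: none >= 91, wrap to smallest pos 60 -> NC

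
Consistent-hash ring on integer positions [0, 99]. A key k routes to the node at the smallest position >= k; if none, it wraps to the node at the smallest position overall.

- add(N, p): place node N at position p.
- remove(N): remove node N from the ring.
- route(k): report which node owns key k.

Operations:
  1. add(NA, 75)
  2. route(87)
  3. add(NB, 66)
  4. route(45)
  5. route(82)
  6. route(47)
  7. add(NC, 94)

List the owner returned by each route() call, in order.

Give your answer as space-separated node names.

Answer: NA NB NB NB

Derivation:
Op 1: add NA@75 -> ring=[75:NA]
Op 2: route key 87: none >= 87, wrap to smallest pos 75 -> NA
Op 3: add NB@66 -> ring=[66:NB,75:NA]
Op 4: route key 45: smallest pos >= 45 is 66 -> NB
Op 5: route key 82: none >= 82, wrap to smallest pos 66 -> NB
Op 6: route key 47: smallest pos >= 47 is 66 -> NB
Op 7: add NC@94 -> ring=[66:NB,75:NA,94:NC]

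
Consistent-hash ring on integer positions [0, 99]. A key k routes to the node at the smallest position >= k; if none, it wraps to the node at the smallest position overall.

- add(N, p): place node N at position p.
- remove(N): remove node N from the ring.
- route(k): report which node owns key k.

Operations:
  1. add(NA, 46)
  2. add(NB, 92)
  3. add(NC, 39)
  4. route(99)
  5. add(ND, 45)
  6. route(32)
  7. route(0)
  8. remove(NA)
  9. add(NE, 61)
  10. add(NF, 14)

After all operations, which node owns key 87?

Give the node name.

Answer: NB

Derivation:
Op 1: add NA@46 -> ring=[46:NA]
Op 2: add NB@92 -> ring=[46:NA,92:NB]
Op 3: add NC@39 -> ring=[39:NC,46:NA,92:NB]
Op 4: route key 99: none >= 99, wrap to smallest pos 39 -> NC
Op 5: add ND@45 -> ring=[39:NC,45:ND,46:NA,92:NB]
Op 6: route key 32: smallest pos >= 32 is 39 -> NC
Op 7: route key 0: smallest pos >= 0 is 39 -> NC
Op 8: remove NA -> ring=[39:NC,45:ND,92:NB]
Op 9: add NE@61 -> ring=[39:NC,45:ND,61:NE,92:NB]
Op 10: add NF@14 -> ring=[14:NF,39:NC,45:ND,61:NE,92:NB]
Final route key 87: smallest pos >= 87 is 92 -> NB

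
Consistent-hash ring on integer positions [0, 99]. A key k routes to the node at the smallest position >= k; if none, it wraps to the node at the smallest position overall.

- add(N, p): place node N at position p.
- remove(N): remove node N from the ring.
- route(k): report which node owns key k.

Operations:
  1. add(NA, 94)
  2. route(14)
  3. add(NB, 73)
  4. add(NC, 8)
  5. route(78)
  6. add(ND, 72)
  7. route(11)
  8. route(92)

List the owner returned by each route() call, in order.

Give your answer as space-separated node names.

Answer: NA NA ND NA

Derivation:
Op 1: add NA@94 -> ring=[94:NA]
Op 2: route key 14: smallest pos >= 14 is 94 -> NA
Op 3: add NB@73 -> ring=[73:NB,94:NA]
Op 4: add NC@8 -> ring=[8:NC,73:NB,94:NA]
Op 5: route key 78: smallest pos >= 78 is 94 -> NA
Op 6: add ND@72 -> ring=[8:NC,72:ND,73:NB,94:NA]
Op 7: route key 11: smallest pos >= 11 is 72 -> ND
Op 8: route key 92: smallest pos >= 92 is 94 -> NA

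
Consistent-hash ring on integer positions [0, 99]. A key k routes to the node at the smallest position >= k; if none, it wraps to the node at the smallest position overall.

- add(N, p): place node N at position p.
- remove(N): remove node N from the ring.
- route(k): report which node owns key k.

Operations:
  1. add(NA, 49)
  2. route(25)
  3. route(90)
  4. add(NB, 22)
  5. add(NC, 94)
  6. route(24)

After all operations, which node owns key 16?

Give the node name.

Op 1: add NA@49 -> ring=[49:NA]
Op 2: route key 25: smallest pos >= 25 is 49 -> NA
Op 3: route key 90: none >= 90, wrap to smallest pos 49 -> NA
Op 4: add NB@22 -> ring=[22:NB,49:NA]
Op 5: add NC@94 -> ring=[22:NB,49:NA,94:NC]
Op 6: route key 24: smallest pos >= 24 is 49 -> NA
Final route key 16: smallest pos >= 16 is 22 -> NB

Answer: NB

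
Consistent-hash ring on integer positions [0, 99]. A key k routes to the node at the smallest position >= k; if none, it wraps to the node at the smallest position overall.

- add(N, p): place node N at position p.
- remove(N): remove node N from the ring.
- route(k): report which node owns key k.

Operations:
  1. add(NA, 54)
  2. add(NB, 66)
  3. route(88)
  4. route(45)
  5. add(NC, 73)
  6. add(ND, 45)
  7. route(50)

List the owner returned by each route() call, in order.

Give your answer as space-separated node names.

Answer: NA NA NA

Derivation:
Op 1: add NA@54 -> ring=[54:NA]
Op 2: add NB@66 -> ring=[54:NA,66:NB]
Op 3: route key 88: none >= 88, wrap to smallest pos 54 -> NA
Op 4: route key 45: smallest pos >= 45 is 54 -> NA
Op 5: add NC@73 -> ring=[54:NA,66:NB,73:NC]
Op 6: add ND@45 -> ring=[45:ND,54:NA,66:NB,73:NC]
Op 7: route key 50: smallest pos >= 50 is 54 -> NA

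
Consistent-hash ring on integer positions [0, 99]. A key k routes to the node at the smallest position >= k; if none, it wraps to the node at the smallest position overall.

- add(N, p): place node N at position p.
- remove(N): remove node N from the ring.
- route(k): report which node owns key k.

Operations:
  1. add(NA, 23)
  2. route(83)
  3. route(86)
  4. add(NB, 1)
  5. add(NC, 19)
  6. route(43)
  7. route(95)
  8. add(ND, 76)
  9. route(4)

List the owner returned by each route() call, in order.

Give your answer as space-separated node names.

Answer: NA NA NB NB NC

Derivation:
Op 1: add NA@23 -> ring=[23:NA]
Op 2: route key 83: none >= 83, wrap to smallest pos 23 -> NA
Op 3: route key 86: none >= 86, wrap to smallest pos 23 -> NA
Op 4: add NB@1 -> ring=[1:NB,23:NA]
Op 5: add NC@19 -> ring=[1:NB,19:NC,23:NA]
Op 6: route key 43: none >= 43, wrap to smallest pos 1 -> NB
Op 7: route key 95: none >= 95, wrap to smallest pos 1 -> NB
Op 8: add ND@76 -> ring=[1:NB,19:NC,23:NA,76:ND]
Op 9: route key 4: smallest pos >= 4 is 19 -> NC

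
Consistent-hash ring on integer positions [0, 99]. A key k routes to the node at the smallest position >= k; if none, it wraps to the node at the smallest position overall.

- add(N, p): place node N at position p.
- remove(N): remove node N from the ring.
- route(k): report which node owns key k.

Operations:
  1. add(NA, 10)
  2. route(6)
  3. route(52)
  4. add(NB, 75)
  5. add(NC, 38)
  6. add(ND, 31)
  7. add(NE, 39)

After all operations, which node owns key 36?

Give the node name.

Answer: NC

Derivation:
Op 1: add NA@10 -> ring=[10:NA]
Op 2: route key 6: smallest pos >= 6 is 10 -> NA
Op 3: route key 52: none >= 52, wrap to smallest pos 10 -> NA
Op 4: add NB@75 -> ring=[10:NA,75:NB]
Op 5: add NC@38 -> ring=[10:NA,38:NC,75:NB]
Op 6: add ND@31 -> ring=[10:NA,31:ND,38:NC,75:NB]
Op 7: add NE@39 -> ring=[10:NA,31:ND,38:NC,39:NE,75:NB]
Final route key 36: smallest pos >= 36 is 38 -> NC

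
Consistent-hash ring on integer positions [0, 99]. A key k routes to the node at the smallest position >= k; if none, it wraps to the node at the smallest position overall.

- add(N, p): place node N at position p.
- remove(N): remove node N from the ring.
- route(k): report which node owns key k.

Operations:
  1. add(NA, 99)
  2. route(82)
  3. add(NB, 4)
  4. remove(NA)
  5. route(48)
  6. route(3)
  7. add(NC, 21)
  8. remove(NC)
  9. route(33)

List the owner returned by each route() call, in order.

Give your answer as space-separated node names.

Op 1: add NA@99 -> ring=[99:NA]
Op 2: route key 82: smallest pos >= 82 is 99 -> NA
Op 3: add NB@4 -> ring=[4:NB,99:NA]
Op 4: remove NA -> ring=[4:NB]
Op 5: route key 48: none >= 48, wrap to smallest pos 4 -> NB
Op 6: route key 3: smallest pos >= 3 is 4 -> NB
Op 7: add NC@21 -> ring=[4:NB,21:NC]
Op 8: remove NC -> ring=[4:NB]
Op 9: route key 33: none >= 33, wrap to smallest pos 4 -> NB

Answer: NA NB NB NB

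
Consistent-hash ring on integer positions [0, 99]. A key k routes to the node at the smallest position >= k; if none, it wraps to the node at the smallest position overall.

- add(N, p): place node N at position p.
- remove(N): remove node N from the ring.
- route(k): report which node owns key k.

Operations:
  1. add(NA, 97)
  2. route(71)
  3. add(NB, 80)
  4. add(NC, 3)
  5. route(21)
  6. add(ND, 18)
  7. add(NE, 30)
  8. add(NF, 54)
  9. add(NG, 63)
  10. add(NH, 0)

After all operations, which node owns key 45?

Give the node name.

Op 1: add NA@97 -> ring=[97:NA]
Op 2: route key 71: smallest pos >= 71 is 97 -> NA
Op 3: add NB@80 -> ring=[80:NB,97:NA]
Op 4: add NC@3 -> ring=[3:NC,80:NB,97:NA]
Op 5: route key 21: smallest pos >= 21 is 80 -> NB
Op 6: add ND@18 -> ring=[3:NC,18:ND,80:NB,97:NA]
Op 7: add NE@30 -> ring=[3:NC,18:ND,30:NE,80:NB,97:NA]
Op 8: add NF@54 -> ring=[3:NC,18:ND,30:NE,54:NF,80:NB,97:NA]
Op 9: add NG@63 -> ring=[3:NC,18:ND,30:NE,54:NF,63:NG,80:NB,97:NA]
Op 10: add NH@0 -> ring=[0:NH,3:NC,18:ND,30:NE,54:NF,63:NG,80:NB,97:NA]
Final route key 45: smallest pos >= 45 is 54 -> NF

Answer: NF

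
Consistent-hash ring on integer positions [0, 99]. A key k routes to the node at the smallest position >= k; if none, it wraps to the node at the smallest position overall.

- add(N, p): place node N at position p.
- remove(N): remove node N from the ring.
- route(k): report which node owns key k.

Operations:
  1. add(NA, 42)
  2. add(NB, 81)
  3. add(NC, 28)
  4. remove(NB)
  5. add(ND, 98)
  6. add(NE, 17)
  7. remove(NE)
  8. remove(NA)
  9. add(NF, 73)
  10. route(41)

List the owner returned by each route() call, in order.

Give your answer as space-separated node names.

Op 1: add NA@42 -> ring=[42:NA]
Op 2: add NB@81 -> ring=[42:NA,81:NB]
Op 3: add NC@28 -> ring=[28:NC,42:NA,81:NB]
Op 4: remove NB -> ring=[28:NC,42:NA]
Op 5: add ND@98 -> ring=[28:NC,42:NA,98:ND]
Op 6: add NE@17 -> ring=[17:NE,28:NC,42:NA,98:ND]
Op 7: remove NE -> ring=[28:NC,42:NA,98:ND]
Op 8: remove NA -> ring=[28:NC,98:ND]
Op 9: add NF@73 -> ring=[28:NC,73:NF,98:ND]
Op 10: route key 41: smallest pos >= 41 is 73 -> NF

Answer: NF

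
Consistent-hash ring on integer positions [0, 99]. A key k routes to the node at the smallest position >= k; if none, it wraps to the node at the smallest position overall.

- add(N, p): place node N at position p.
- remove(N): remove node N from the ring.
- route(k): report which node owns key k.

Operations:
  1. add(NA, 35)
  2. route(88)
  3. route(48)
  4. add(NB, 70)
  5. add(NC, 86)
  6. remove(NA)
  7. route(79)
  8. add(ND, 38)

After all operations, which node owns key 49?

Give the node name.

Op 1: add NA@35 -> ring=[35:NA]
Op 2: route key 88: none >= 88, wrap to smallest pos 35 -> NA
Op 3: route key 48: none >= 48, wrap to smallest pos 35 -> NA
Op 4: add NB@70 -> ring=[35:NA,70:NB]
Op 5: add NC@86 -> ring=[35:NA,70:NB,86:NC]
Op 6: remove NA -> ring=[70:NB,86:NC]
Op 7: route key 79: smallest pos >= 79 is 86 -> NC
Op 8: add ND@38 -> ring=[38:ND,70:NB,86:NC]
Final route key 49: smallest pos >= 49 is 70 -> NB

Answer: NB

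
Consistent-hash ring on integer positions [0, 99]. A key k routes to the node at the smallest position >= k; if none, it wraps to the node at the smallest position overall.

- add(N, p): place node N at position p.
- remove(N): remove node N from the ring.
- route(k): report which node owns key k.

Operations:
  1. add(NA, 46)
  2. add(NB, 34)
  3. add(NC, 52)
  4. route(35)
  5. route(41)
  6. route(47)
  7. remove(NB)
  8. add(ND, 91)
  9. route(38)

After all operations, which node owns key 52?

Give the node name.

Answer: NC

Derivation:
Op 1: add NA@46 -> ring=[46:NA]
Op 2: add NB@34 -> ring=[34:NB,46:NA]
Op 3: add NC@52 -> ring=[34:NB,46:NA,52:NC]
Op 4: route key 35: smallest pos >= 35 is 46 -> NA
Op 5: route key 41: smallest pos >= 41 is 46 -> NA
Op 6: route key 47: smallest pos >= 47 is 52 -> NC
Op 7: remove NB -> ring=[46:NA,52:NC]
Op 8: add ND@91 -> ring=[46:NA,52:NC,91:ND]
Op 9: route key 38: smallest pos >= 38 is 46 -> NA
Final route key 52: smallest pos >= 52 is 52 -> NC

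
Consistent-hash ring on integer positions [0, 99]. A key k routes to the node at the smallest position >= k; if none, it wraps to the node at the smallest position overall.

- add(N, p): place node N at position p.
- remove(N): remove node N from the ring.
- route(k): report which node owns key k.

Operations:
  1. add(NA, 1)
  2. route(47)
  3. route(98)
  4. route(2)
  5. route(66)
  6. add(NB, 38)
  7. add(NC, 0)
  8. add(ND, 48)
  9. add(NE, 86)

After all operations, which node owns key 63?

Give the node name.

Op 1: add NA@1 -> ring=[1:NA]
Op 2: route key 47: none >= 47, wrap to smallest pos 1 -> NA
Op 3: route key 98: none >= 98, wrap to smallest pos 1 -> NA
Op 4: route key 2: none >= 2, wrap to smallest pos 1 -> NA
Op 5: route key 66: none >= 66, wrap to smallest pos 1 -> NA
Op 6: add NB@38 -> ring=[1:NA,38:NB]
Op 7: add NC@0 -> ring=[0:NC,1:NA,38:NB]
Op 8: add ND@48 -> ring=[0:NC,1:NA,38:NB,48:ND]
Op 9: add NE@86 -> ring=[0:NC,1:NA,38:NB,48:ND,86:NE]
Final route key 63: smallest pos >= 63 is 86 -> NE

Answer: NE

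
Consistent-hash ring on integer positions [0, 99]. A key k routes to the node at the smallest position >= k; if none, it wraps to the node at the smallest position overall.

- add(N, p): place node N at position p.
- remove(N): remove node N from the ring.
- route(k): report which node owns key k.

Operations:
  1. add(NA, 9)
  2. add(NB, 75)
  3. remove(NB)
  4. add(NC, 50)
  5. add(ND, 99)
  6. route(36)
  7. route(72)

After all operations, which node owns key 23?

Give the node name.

Op 1: add NA@9 -> ring=[9:NA]
Op 2: add NB@75 -> ring=[9:NA,75:NB]
Op 3: remove NB -> ring=[9:NA]
Op 4: add NC@50 -> ring=[9:NA,50:NC]
Op 5: add ND@99 -> ring=[9:NA,50:NC,99:ND]
Op 6: route key 36: smallest pos >= 36 is 50 -> NC
Op 7: route key 72: smallest pos >= 72 is 99 -> ND
Final route key 23: smallest pos >= 23 is 50 -> NC

Answer: NC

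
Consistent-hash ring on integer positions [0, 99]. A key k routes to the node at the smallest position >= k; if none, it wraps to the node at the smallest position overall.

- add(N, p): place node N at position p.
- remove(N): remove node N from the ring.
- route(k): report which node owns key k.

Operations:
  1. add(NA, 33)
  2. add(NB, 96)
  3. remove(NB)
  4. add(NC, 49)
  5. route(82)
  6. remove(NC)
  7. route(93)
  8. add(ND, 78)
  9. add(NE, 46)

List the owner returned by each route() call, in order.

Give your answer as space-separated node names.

Op 1: add NA@33 -> ring=[33:NA]
Op 2: add NB@96 -> ring=[33:NA,96:NB]
Op 3: remove NB -> ring=[33:NA]
Op 4: add NC@49 -> ring=[33:NA,49:NC]
Op 5: route key 82: none >= 82, wrap to smallest pos 33 -> NA
Op 6: remove NC -> ring=[33:NA]
Op 7: route key 93: none >= 93, wrap to smallest pos 33 -> NA
Op 8: add ND@78 -> ring=[33:NA,78:ND]
Op 9: add NE@46 -> ring=[33:NA,46:NE,78:ND]

Answer: NA NA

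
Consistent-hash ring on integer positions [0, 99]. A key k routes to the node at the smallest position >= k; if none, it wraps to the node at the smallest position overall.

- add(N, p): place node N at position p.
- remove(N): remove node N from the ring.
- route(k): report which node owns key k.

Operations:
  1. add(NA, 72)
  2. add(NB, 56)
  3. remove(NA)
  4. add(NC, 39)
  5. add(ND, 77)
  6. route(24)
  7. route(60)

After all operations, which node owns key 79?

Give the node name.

Answer: NC

Derivation:
Op 1: add NA@72 -> ring=[72:NA]
Op 2: add NB@56 -> ring=[56:NB,72:NA]
Op 3: remove NA -> ring=[56:NB]
Op 4: add NC@39 -> ring=[39:NC,56:NB]
Op 5: add ND@77 -> ring=[39:NC,56:NB,77:ND]
Op 6: route key 24: smallest pos >= 24 is 39 -> NC
Op 7: route key 60: smallest pos >= 60 is 77 -> ND
Final route key 79: none >= 79, wrap to smallest pos 39 -> NC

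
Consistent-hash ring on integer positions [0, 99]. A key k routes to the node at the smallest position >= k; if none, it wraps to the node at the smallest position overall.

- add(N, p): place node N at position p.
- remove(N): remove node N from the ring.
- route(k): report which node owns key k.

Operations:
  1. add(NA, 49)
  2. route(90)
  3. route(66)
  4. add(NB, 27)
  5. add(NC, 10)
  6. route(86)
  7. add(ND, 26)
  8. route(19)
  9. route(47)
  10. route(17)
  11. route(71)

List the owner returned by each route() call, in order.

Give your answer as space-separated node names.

Answer: NA NA NC ND NA ND NC

Derivation:
Op 1: add NA@49 -> ring=[49:NA]
Op 2: route key 90: none >= 90, wrap to smallest pos 49 -> NA
Op 3: route key 66: none >= 66, wrap to smallest pos 49 -> NA
Op 4: add NB@27 -> ring=[27:NB,49:NA]
Op 5: add NC@10 -> ring=[10:NC,27:NB,49:NA]
Op 6: route key 86: none >= 86, wrap to smallest pos 10 -> NC
Op 7: add ND@26 -> ring=[10:NC,26:ND,27:NB,49:NA]
Op 8: route key 19: smallest pos >= 19 is 26 -> ND
Op 9: route key 47: smallest pos >= 47 is 49 -> NA
Op 10: route key 17: smallest pos >= 17 is 26 -> ND
Op 11: route key 71: none >= 71, wrap to smallest pos 10 -> NC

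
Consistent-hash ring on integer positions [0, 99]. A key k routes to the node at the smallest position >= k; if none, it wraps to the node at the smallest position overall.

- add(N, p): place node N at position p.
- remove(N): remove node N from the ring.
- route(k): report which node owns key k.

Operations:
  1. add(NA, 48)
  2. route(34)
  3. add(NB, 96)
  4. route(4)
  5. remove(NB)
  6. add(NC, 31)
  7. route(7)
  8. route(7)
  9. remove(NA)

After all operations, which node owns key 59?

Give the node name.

Op 1: add NA@48 -> ring=[48:NA]
Op 2: route key 34: smallest pos >= 34 is 48 -> NA
Op 3: add NB@96 -> ring=[48:NA,96:NB]
Op 4: route key 4: smallest pos >= 4 is 48 -> NA
Op 5: remove NB -> ring=[48:NA]
Op 6: add NC@31 -> ring=[31:NC,48:NA]
Op 7: route key 7: smallest pos >= 7 is 31 -> NC
Op 8: route key 7: smallest pos >= 7 is 31 -> NC
Op 9: remove NA -> ring=[31:NC]
Final route key 59: none >= 59, wrap to smallest pos 31 -> NC

Answer: NC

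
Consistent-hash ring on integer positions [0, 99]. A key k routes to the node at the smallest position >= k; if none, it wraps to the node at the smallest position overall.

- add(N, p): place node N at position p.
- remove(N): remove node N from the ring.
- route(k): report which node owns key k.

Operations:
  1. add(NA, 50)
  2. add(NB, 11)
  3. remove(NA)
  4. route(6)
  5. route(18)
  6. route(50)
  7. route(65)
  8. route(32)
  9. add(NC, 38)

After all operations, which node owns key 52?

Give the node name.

Answer: NB

Derivation:
Op 1: add NA@50 -> ring=[50:NA]
Op 2: add NB@11 -> ring=[11:NB,50:NA]
Op 3: remove NA -> ring=[11:NB]
Op 4: route key 6: smallest pos >= 6 is 11 -> NB
Op 5: route key 18: none >= 18, wrap to smallest pos 11 -> NB
Op 6: route key 50: none >= 50, wrap to smallest pos 11 -> NB
Op 7: route key 65: none >= 65, wrap to smallest pos 11 -> NB
Op 8: route key 32: none >= 32, wrap to smallest pos 11 -> NB
Op 9: add NC@38 -> ring=[11:NB,38:NC]
Final route key 52: none >= 52, wrap to smallest pos 11 -> NB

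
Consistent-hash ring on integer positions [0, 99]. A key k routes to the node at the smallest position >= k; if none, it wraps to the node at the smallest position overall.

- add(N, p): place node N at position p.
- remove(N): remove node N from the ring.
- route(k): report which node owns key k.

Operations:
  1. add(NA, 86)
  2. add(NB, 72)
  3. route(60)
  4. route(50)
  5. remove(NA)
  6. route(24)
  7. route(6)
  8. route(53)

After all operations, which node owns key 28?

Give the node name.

Answer: NB

Derivation:
Op 1: add NA@86 -> ring=[86:NA]
Op 2: add NB@72 -> ring=[72:NB,86:NA]
Op 3: route key 60: smallest pos >= 60 is 72 -> NB
Op 4: route key 50: smallest pos >= 50 is 72 -> NB
Op 5: remove NA -> ring=[72:NB]
Op 6: route key 24: smallest pos >= 24 is 72 -> NB
Op 7: route key 6: smallest pos >= 6 is 72 -> NB
Op 8: route key 53: smallest pos >= 53 is 72 -> NB
Final route key 28: smallest pos >= 28 is 72 -> NB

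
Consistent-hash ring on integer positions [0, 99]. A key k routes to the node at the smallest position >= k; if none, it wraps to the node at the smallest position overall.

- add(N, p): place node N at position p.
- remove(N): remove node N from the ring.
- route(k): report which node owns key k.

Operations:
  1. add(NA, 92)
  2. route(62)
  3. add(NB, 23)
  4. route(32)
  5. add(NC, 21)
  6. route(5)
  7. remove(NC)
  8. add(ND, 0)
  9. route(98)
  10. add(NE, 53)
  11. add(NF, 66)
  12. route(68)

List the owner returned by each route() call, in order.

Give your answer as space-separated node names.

Op 1: add NA@92 -> ring=[92:NA]
Op 2: route key 62: smallest pos >= 62 is 92 -> NA
Op 3: add NB@23 -> ring=[23:NB,92:NA]
Op 4: route key 32: smallest pos >= 32 is 92 -> NA
Op 5: add NC@21 -> ring=[21:NC,23:NB,92:NA]
Op 6: route key 5: smallest pos >= 5 is 21 -> NC
Op 7: remove NC -> ring=[23:NB,92:NA]
Op 8: add ND@0 -> ring=[0:ND,23:NB,92:NA]
Op 9: route key 98: none >= 98, wrap to smallest pos 0 -> ND
Op 10: add NE@53 -> ring=[0:ND,23:NB,53:NE,92:NA]
Op 11: add NF@66 -> ring=[0:ND,23:NB,53:NE,66:NF,92:NA]
Op 12: route key 68: smallest pos >= 68 is 92 -> NA

Answer: NA NA NC ND NA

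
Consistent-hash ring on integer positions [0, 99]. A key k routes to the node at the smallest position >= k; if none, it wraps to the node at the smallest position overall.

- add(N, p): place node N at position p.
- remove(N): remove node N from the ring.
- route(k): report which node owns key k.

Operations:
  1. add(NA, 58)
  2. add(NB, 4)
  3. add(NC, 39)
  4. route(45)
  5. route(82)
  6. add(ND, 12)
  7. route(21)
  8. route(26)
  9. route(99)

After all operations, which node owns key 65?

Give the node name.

Op 1: add NA@58 -> ring=[58:NA]
Op 2: add NB@4 -> ring=[4:NB,58:NA]
Op 3: add NC@39 -> ring=[4:NB,39:NC,58:NA]
Op 4: route key 45: smallest pos >= 45 is 58 -> NA
Op 5: route key 82: none >= 82, wrap to smallest pos 4 -> NB
Op 6: add ND@12 -> ring=[4:NB,12:ND,39:NC,58:NA]
Op 7: route key 21: smallest pos >= 21 is 39 -> NC
Op 8: route key 26: smallest pos >= 26 is 39 -> NC
Op 9: route key 99: none >= 99, wrap to smallest pos 4 -> NB
Final route key 65: none >= 65, wrap to smallest pos 4 -> NB

Answer: NB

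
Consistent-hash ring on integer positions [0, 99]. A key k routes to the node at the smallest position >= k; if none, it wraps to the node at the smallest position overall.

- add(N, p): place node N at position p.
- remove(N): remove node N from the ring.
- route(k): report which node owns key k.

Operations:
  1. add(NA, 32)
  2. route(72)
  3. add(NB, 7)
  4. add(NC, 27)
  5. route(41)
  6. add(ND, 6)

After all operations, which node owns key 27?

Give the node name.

Answer: NC

Derivation:
Op 1: add NA@32 -> ring=[32:NA]
Op 2: route key 72: none >= 72, wrap to smallest pos 32 -> NA
Op 3: add NB@7 -> ring=[7:NB,32:NA]
Op 4: add NC@27 -> ring=[7:NB,27:NC,32:NA]
Op 5: route key 41: none >= 41, wrap to smallest pos 7 -> NB
Op 6: add ND@6 -> ring=[6:ND,7:NB,27:NC,32:NA]
Final route key 27: smallest pos >= 27 is 27 -> NC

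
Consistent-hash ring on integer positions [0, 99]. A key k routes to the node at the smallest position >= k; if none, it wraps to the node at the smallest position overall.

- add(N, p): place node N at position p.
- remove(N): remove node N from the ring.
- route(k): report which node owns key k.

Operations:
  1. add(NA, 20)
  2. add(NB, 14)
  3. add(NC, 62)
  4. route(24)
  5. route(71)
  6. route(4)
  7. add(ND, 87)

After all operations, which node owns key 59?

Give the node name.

Answer: NC

Derivation:
Op 1: add NA@20 -> ring=[20:NA]
Op 2: add NB@14 -> ring=[14:NB,20:NA]
Op 3: add NC@62 -> ring=[14:NB,20:NA,62:NC]
Op 4: route key 24: smallest pos >= 24 is 62 -> NC
Op 5: route key 71: none >= 71, wrap to smallest pos 14 -> NB
Op 6: route key 4: smallest pos >= 4 is 14 -> NB
Op 7: add ND@87 -> ring=[14:NB,20:NA,62:NC,87:ND]
Final route key 59: smallest pos >= 59 is 62 -> NC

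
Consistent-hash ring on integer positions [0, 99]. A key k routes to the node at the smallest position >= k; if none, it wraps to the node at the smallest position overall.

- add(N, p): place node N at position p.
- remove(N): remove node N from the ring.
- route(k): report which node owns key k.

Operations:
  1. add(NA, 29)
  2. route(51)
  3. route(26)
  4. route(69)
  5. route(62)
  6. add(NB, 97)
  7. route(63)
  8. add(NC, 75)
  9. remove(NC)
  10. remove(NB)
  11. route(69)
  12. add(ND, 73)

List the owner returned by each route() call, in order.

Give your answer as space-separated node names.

Answer: NA NA NA NA NB NA

Derivation:
Op 1: add NA@29 -> ring=[29:NA]
Op 2: route key 51: none >= 51, wrap to smallest pos 29 -> NA
Op 3: route key 26: smallest pos >= 26 is 29 -> NA
Op 4: route key 69: none >= 69, wrap to smallest pos 29 -> NA
Op 5: route key 62: none >= 62, wrap to smallest pos 29 -> NA
Op 6: add NB@97 -> ring=[29:NA,97:NB]
Op 7: route key 63: smallest pos >= 63 is 97 -> NB
Op 8: add NC@75 -> ring=[29:NA,75:NC,97:NB]
Op 9: remove NC -> ring=[29:NA,97:NB]
Op 10: remove NB -> ring=[29:NA]
Op 11: route key 69: none >= 69, wrap to smallest pos 29 -> NA
Op 12: add ND@73 -> ring=[29:NA,73:ND]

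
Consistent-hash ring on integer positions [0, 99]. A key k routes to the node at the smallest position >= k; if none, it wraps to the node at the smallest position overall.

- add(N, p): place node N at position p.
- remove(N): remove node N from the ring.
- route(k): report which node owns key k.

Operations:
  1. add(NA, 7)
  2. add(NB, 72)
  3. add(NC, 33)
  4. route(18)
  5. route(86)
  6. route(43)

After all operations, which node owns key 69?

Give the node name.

Answer: NB

Derivation:
Op 1: add NA@7 -> ring=[7:NA]
Op 2: add NB@72 -> ring=[7:NA,72:NB]
Op 3: add NC@33 -> ring=[7:NA,33:NC,72:NB]
Op 4: route key 18: smallest pos >= 18 is 33 -> NC
Op 5: route key 86: none >= 86, wrap to smallest pos 7 -> NA
Op 6: route key 43: smallest pos >= 43 is 72 -> NB
Final route key 69: smallest pos >= 69 is 72 -> NB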